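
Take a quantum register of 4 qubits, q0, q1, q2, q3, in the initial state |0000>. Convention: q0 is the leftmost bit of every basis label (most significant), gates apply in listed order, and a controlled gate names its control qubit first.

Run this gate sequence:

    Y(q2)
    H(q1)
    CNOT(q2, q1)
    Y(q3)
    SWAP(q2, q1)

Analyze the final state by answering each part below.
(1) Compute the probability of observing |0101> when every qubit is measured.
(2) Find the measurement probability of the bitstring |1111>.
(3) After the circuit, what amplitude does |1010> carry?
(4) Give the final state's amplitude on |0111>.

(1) Outcome |0101> occurs with probability 1/2.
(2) Outcome |1111> occurs with probability 0.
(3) The amplitude on |1010> is 0.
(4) |0111> carries amplitude -sqrt(2)/2 in the final state.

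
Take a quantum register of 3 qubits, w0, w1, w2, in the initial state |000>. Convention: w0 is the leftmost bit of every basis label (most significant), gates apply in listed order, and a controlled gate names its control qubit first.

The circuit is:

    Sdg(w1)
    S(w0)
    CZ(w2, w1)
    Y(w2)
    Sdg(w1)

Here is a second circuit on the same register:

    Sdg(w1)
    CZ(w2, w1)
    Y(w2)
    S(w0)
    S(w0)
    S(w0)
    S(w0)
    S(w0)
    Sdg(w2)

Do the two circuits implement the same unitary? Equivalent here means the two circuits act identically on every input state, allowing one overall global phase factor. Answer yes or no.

No: there is an input state on which the two circuits produce genuinely different outputs (not merely differing by a phase).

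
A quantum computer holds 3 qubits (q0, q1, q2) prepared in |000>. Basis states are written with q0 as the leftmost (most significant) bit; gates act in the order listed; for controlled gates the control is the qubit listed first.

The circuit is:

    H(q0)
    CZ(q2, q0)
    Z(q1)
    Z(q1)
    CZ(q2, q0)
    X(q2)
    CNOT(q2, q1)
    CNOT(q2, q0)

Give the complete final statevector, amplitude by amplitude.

The final amplitudes are sqrt(2)/2 on |011>, sqrt(2)/2 on |111>, and 0 on every other basis state. Key observation: gates 2-5 undo each other exactly, leaving only the rest of the circuit to track.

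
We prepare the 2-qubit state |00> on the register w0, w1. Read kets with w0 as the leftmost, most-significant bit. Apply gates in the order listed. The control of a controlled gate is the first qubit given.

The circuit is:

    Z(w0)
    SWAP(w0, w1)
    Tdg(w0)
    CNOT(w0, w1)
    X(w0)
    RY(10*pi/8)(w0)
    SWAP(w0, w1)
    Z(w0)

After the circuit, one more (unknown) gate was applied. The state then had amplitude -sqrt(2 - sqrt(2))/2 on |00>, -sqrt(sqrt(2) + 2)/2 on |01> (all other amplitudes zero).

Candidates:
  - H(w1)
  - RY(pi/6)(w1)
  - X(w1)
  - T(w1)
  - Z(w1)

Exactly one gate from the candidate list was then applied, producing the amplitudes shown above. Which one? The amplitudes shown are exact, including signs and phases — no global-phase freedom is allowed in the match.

The unique candidate consistent with the amplitudes is X(w1).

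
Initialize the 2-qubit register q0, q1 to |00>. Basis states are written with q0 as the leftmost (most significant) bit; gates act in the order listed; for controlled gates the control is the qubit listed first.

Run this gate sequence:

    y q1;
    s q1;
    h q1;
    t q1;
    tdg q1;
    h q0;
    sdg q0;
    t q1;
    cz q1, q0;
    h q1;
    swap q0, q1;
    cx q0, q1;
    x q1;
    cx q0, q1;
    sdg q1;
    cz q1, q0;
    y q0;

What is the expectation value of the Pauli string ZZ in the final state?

The observable ZZ averages to -sqrt(2)/2.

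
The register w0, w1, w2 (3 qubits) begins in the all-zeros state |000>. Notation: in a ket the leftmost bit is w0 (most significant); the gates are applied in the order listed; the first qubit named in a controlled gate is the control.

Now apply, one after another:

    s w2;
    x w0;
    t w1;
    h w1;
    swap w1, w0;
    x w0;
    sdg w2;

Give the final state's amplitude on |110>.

The amplitude on |110> is sqrt(2)/2.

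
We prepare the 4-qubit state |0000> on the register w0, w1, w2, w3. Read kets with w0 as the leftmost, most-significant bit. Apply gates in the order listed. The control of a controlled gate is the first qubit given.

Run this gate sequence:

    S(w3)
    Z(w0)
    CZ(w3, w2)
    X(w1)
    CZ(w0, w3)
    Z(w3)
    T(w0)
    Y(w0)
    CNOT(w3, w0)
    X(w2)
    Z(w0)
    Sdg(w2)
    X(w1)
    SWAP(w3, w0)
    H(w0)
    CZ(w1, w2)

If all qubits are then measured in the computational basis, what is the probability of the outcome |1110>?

Outcome |1110> occurs with probability 0.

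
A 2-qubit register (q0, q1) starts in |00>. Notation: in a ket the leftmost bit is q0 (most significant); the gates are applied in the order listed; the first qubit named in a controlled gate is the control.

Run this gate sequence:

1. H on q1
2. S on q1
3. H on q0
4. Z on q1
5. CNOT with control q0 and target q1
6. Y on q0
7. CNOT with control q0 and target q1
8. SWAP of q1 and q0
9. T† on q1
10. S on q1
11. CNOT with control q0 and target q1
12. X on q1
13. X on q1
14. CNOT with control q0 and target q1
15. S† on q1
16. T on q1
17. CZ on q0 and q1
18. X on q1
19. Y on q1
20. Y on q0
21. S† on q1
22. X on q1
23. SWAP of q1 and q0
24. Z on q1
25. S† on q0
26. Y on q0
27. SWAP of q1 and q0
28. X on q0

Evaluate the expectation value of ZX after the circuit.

The observable ZX averages to -1.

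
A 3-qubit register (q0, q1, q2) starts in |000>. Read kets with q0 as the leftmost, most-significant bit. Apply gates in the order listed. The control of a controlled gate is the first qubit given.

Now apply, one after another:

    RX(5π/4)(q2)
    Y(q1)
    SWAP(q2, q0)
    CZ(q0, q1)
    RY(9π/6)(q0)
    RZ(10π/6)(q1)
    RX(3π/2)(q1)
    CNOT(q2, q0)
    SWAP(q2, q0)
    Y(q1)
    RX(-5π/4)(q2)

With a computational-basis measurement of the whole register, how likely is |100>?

A full measurement returns |100> with probability 0.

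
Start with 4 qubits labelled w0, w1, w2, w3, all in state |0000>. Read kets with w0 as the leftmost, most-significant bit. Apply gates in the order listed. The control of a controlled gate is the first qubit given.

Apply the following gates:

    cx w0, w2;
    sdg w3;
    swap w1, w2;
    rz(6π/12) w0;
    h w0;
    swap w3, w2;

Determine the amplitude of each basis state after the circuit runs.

The resulting statevector has amplitude -sqrt(2)*exp(3*I*pi/4)/2 on |0000>, -sqrt(2)*exp(3*I*pi/4)/2 on |1000>, and 0 on every other basis state.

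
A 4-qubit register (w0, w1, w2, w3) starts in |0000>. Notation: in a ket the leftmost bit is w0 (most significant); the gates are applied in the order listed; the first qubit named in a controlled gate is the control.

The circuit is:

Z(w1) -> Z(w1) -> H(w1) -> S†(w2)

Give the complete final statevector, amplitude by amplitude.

The final amplitudes are sqrt(2)/2 on |0000>, sqrt(2)/2 on |0100>, and 0 on every other basis state.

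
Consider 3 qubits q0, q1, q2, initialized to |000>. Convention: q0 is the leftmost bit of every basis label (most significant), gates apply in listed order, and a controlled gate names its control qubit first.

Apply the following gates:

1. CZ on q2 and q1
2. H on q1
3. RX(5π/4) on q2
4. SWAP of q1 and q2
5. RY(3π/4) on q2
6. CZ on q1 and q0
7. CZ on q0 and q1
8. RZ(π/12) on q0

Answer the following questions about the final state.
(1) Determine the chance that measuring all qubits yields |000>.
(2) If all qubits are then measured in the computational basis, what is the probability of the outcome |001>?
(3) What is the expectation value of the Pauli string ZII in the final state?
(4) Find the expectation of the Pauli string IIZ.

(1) A full measurement returns |000> with probability 3/8 - sqrt(2)/4.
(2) Outcome |001> occurs with probability 1/8.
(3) In the final state, ZII has expectation 1.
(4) The observable IIZ averages to -sqrt(2)/2.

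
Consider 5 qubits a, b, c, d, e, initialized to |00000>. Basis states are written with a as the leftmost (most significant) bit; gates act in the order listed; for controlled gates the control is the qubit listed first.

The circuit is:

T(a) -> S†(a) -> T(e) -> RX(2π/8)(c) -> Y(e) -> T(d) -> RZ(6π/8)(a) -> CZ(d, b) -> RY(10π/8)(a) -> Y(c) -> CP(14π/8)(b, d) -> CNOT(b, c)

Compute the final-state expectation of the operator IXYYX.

The observable IXYYX averages to 0.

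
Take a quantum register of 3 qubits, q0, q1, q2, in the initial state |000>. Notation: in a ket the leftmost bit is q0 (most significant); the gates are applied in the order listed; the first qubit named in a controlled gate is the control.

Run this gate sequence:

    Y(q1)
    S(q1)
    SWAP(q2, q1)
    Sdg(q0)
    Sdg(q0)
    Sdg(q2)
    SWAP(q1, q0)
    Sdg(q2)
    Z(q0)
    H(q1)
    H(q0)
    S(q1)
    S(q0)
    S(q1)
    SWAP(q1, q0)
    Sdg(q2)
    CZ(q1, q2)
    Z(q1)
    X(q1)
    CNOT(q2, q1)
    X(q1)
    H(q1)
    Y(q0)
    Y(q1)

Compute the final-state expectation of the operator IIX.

The observable IIX averages to 0.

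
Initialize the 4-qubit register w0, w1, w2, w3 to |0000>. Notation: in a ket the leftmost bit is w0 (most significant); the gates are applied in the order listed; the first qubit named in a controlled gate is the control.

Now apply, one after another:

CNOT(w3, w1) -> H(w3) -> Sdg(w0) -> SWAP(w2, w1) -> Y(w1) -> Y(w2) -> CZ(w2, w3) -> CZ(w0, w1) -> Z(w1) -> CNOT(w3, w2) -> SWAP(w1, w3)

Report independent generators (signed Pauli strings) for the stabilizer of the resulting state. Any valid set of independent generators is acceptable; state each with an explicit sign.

The stabilizer group can be generated by -IXXI, +ZIII, -IZZI, -IIIZ, among other valid generating sets.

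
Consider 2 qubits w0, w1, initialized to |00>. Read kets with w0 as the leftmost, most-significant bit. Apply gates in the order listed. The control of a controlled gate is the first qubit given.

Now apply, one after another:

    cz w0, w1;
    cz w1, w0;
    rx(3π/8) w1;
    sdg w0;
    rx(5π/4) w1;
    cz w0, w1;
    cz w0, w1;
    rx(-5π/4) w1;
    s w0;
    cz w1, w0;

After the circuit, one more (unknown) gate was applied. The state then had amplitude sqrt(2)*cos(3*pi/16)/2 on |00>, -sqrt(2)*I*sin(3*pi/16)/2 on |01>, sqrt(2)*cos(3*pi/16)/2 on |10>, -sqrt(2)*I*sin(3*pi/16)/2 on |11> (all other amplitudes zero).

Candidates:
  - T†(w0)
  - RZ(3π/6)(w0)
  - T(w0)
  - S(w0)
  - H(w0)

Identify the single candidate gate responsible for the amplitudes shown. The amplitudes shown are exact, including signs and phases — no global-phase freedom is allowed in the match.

The unique candidate consistent with the amplitudes is H(w0). Key observation: the block from step 4 through step 9 cancels to the identity and can be dropped.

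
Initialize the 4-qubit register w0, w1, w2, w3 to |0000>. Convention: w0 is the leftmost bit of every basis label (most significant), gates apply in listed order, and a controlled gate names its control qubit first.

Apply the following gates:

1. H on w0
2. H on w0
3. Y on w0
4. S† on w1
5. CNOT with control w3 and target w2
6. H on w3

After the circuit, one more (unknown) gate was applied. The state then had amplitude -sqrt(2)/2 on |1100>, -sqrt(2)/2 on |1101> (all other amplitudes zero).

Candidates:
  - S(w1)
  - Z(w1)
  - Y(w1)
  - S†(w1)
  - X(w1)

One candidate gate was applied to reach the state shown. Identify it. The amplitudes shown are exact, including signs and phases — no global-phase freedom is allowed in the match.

The applied gate was Y(w1). Key observation: gates 1-2 undo each other exactly, leaving only the rest of the circuit to track.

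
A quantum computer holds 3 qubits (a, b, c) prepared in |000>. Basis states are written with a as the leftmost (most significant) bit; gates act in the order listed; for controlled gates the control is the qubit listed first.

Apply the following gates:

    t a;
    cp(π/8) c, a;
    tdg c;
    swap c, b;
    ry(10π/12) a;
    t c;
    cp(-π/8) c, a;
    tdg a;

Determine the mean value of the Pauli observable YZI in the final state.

In the final state, YZI has expectation -sqrt(2)/4.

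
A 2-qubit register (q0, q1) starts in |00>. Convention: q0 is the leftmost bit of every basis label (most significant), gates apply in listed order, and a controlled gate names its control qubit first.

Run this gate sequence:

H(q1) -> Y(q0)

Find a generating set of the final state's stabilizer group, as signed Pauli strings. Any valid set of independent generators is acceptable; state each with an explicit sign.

One valid set of independent stabilizer generators is +IX, -ZI (any independent generating set of the same group is equally correct).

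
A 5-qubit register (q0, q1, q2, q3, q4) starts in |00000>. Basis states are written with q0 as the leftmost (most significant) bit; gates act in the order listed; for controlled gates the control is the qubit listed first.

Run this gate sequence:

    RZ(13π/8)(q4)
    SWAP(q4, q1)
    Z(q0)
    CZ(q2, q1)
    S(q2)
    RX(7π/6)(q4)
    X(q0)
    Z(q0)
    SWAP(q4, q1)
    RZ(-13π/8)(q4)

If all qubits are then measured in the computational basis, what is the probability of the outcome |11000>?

Outcome |11000> occurs with probability sqrt(3)/4 + 1/2.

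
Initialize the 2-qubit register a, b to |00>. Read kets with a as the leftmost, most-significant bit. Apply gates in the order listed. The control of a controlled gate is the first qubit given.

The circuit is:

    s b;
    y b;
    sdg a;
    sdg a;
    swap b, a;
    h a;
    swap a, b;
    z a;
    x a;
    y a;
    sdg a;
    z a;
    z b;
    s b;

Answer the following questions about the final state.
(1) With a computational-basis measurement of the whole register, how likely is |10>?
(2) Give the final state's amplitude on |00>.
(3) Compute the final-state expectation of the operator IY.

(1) Outcome |10> occurs with probability 0.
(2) |00> carries amplitude sqrt(2)/2 in the final state.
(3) The observable IY averages to 1.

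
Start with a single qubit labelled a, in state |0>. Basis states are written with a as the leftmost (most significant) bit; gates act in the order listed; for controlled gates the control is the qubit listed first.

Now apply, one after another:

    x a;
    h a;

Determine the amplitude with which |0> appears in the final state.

|0> carries amplitude sqrt(2)/2 in the final state.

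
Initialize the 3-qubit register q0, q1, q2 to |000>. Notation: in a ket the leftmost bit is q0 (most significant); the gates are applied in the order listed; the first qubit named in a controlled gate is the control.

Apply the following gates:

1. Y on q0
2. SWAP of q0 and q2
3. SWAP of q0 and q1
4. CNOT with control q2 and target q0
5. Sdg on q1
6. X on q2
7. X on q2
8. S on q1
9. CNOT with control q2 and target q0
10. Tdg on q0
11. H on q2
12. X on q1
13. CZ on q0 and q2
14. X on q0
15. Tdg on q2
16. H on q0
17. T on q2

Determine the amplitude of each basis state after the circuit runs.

The final amplitudes are 0 on |000>, 0 on |001>, I/2 on |010>, -I/2 on |011>, 0 on |100>, 0 on |101>, -I/2 on |110>, I/2 on |111>. Key observation: the block from step 4 through step 9 cancels to the identity and can be dropped.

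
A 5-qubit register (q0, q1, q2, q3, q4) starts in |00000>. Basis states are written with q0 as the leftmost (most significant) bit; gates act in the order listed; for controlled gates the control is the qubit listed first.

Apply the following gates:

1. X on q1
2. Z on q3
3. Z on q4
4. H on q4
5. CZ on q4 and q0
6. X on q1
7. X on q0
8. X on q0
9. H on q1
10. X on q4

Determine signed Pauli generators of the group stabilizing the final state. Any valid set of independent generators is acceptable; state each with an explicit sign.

The final state is stabilized by the group generated by +IXIII, +IIIIX, +ZIIII, +IIZII, +IIIZI; other independent generating sets are equally valid.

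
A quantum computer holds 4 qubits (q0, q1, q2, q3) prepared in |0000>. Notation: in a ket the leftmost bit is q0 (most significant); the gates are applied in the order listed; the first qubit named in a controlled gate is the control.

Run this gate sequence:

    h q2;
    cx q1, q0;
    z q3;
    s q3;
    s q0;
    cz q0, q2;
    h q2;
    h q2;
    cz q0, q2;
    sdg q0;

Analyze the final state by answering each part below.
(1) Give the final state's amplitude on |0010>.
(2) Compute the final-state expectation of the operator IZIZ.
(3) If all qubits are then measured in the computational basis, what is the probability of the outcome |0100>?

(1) |0010> carries amplitude sqrt(2)/2 in the final state. Key observation: the block from step 5 through step 10 cancels to the identity and can be dropped.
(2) In the final state, IZIZ has expectation 1.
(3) A full measurement returns |0100> with probability 0.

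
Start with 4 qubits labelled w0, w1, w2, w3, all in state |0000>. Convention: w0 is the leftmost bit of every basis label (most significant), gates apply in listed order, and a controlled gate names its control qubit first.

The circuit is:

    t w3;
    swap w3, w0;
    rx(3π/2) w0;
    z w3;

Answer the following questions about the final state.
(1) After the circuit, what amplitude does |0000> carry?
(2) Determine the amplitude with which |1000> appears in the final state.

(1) The amplitude on |0000> is -sqrt(2)/2.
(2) |1000> carries amplitude -sqrt(2)*I/2 in the final state.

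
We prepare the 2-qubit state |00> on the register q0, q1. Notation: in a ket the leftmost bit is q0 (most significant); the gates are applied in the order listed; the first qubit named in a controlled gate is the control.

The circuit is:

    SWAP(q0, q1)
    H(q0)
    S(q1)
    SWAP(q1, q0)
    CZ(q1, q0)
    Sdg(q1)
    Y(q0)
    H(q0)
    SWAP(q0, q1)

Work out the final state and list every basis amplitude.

The resulting statevector has amplitude I/2 on |00>, -I/2 on |01>, 1/2 on |10>, -1/2 on |11>.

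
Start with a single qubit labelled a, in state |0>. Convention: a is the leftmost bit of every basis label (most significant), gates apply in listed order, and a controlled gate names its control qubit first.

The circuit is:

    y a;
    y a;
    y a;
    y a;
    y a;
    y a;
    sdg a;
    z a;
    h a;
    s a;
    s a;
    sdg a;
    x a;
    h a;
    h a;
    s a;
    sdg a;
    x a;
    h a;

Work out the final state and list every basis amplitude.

After the circuit, the state carries amplitude 1/2 + I/2 on |0>, 1/2 - I/2 on |1>. Key observation: steps 1-6 multiply out to the identity, so the circuit reduces to the remaining gates.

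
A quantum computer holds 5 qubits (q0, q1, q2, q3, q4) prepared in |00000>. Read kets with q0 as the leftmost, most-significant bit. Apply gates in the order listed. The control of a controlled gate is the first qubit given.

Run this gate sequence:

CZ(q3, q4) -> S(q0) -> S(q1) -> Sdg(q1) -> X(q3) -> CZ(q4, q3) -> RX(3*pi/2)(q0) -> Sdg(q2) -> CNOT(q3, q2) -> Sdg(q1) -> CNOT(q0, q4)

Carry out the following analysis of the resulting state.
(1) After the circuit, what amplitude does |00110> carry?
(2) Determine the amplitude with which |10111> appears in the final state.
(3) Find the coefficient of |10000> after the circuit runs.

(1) |00110> carries amplitude -sqrt(2)/2 in the final state.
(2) The final state's coefficient on |10111> equals -sqrt(2)*I/2.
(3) The final state's coefficient on |10000> equals 0.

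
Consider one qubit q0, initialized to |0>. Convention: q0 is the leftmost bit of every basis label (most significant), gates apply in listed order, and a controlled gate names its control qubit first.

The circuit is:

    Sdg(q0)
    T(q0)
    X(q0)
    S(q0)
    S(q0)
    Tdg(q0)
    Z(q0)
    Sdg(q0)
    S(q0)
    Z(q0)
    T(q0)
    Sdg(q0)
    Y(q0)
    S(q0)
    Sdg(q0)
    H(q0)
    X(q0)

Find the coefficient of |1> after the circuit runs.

The final state's coefficient on |1> equals sqrt(2)/2. Key observation: gates 5-12 undo each other exactly, leaving only the rest of the circuit to track.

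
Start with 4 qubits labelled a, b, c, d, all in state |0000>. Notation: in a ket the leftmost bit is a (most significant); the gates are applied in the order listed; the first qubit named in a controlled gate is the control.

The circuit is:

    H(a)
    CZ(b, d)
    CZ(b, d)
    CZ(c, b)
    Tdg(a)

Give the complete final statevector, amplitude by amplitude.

The final amplitudes are sqrt(2)/2 on |0000>, -sqrt(2)*exp(3*I*pi/4)/2 on |1000>, and 0 on every other basis state. Key observation: gates 2-3 undo each other exactly, leaving only the rest of the circuit to track.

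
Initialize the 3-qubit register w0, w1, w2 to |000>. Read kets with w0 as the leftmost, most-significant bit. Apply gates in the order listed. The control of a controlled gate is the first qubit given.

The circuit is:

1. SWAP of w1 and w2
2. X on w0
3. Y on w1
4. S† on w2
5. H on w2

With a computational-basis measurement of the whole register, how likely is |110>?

The probability of measuring |110> is 1/2.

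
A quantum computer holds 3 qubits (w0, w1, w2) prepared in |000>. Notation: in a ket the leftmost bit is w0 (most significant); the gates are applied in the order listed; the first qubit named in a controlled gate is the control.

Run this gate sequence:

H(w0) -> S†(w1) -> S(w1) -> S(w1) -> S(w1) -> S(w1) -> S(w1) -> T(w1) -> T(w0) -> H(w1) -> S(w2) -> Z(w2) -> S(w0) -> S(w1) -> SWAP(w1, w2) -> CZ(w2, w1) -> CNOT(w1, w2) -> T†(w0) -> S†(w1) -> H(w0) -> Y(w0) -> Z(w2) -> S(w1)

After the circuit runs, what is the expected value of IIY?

The expectation value of IIY is -1. Key observation: steps 4-7 multiply out to the identity, so the circuit reduces to the remaining gates.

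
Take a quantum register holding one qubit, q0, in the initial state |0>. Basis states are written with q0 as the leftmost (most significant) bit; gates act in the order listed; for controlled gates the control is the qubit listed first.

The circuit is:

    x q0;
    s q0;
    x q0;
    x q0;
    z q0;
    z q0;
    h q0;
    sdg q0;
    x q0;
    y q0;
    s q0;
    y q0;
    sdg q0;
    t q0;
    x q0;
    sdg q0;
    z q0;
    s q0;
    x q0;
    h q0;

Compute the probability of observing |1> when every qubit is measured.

The probability of measuring |1> is 1/2 - sqrt(2)/4.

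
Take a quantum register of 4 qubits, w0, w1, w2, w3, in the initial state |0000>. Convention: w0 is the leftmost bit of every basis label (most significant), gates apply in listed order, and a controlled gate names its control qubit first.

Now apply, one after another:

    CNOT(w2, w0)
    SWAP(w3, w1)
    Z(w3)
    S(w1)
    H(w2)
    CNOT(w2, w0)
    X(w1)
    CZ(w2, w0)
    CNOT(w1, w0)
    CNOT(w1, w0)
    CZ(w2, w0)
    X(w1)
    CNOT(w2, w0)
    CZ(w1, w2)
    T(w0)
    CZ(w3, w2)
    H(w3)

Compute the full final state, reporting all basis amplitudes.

The final amplitudes are 1/2 on |0000>, 1/2 on |0001>, 1/2 on |0010>, 1/2 on |0011>, and 0 on every other basis state.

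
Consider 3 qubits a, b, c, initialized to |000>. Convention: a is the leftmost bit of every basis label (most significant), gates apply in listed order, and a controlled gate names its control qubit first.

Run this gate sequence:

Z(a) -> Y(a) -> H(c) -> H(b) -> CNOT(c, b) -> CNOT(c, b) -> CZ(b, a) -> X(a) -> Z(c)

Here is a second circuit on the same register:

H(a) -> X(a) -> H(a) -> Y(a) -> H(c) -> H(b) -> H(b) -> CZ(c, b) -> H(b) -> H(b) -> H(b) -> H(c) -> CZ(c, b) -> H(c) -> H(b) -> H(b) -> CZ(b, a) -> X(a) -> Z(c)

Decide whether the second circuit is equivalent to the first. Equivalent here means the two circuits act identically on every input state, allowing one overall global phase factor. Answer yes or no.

No — the two circuits implement different unitaries, even allowing a global phase.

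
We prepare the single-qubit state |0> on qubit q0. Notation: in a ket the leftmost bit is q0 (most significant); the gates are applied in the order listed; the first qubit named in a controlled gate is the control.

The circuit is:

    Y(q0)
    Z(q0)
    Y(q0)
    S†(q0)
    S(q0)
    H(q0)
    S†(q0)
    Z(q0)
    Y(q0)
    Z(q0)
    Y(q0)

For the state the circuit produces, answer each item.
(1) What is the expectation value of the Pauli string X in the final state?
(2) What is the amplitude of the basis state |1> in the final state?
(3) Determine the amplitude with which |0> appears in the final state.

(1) In the final state, X has expectation 0.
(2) The final state's coefficient on |1> equals -sqrt(2)*I/2.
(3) The final state's coefficient on |0> equals sqrt(2)/2.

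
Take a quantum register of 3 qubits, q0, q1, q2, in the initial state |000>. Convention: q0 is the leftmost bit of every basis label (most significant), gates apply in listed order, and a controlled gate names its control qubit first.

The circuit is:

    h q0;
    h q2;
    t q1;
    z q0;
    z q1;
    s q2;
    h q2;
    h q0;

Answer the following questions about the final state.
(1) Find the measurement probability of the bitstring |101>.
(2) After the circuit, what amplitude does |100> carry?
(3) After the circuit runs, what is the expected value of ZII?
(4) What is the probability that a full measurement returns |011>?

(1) A full measurement returns |101> with probability 1/2.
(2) The amplitude on |100> is 1/2 + I/2.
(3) The observable ZII averages to -1.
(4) Outcome |011> occurs with probability 0.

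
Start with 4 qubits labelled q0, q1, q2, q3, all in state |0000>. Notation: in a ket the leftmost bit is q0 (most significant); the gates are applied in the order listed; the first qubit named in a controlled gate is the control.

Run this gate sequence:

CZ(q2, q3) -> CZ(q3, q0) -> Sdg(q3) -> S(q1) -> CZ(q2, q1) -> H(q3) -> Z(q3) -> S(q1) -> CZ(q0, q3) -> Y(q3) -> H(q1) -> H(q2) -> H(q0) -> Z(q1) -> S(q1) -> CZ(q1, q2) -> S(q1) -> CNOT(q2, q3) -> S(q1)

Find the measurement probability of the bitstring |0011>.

Outcome |0011> occurs with probability 1/16.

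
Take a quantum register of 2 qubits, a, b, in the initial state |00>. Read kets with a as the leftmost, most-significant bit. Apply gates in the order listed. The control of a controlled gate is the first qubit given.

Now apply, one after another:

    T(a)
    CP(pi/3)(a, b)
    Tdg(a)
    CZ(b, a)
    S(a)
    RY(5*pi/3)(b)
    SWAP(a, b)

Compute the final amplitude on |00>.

|00> carries amplitude -sqrt(3)/2 in the final state.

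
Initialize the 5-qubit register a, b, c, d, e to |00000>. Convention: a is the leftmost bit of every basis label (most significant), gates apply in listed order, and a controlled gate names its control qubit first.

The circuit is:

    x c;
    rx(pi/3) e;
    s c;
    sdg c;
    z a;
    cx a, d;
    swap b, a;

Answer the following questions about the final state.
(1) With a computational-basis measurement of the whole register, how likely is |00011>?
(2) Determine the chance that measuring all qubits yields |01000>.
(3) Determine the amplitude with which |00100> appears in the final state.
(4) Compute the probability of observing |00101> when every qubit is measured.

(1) Outcome |00011> occurs with probability 0. Key observation: gates 3-4 undo each other exactly, leaving only the rest of the circuit to track.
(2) Outcome |01000> occurs with probability 0.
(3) The amplitude on |00100> is sqrt(3)/2.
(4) A full measurement returns |00101> with probability 1/4.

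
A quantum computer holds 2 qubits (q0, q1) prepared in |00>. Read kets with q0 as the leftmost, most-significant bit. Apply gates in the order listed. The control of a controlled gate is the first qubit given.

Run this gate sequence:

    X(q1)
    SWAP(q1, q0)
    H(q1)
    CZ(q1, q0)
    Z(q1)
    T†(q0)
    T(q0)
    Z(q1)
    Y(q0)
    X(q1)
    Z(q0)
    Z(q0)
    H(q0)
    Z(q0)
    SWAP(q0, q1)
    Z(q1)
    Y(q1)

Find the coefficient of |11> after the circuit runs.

|11> carries amplitude 1/2 in the final state. Key observation: gates 5-8 undo each other exactly, leaving only the rest of the circuit to track.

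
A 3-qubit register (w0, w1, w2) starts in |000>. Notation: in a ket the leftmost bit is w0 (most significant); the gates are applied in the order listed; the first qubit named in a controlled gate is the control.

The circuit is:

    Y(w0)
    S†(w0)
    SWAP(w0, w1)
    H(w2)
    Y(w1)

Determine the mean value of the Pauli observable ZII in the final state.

In the final state, ZII has expectation 1.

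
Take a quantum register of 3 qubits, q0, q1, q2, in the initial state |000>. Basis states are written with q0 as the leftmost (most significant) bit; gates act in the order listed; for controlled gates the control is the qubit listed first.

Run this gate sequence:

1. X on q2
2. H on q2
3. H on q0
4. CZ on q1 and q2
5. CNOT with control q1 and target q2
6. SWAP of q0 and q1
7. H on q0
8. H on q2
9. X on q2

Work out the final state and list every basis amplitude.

The resulting statevector has amplitude 1/2 on |000>, 0 on |001>, 1/2 on |010>, 0 on |011>, 1/2 on |100>, 0 on |101>, 1/2 on |110>, 0 on |111>.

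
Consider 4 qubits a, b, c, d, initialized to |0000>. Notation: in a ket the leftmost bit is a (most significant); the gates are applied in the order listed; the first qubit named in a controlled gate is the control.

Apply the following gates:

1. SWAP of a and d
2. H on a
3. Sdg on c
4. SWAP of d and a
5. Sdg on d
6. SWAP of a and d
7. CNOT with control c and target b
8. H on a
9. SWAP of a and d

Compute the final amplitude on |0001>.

The final state's coefficient on |0001> equals 1/2 + I/2.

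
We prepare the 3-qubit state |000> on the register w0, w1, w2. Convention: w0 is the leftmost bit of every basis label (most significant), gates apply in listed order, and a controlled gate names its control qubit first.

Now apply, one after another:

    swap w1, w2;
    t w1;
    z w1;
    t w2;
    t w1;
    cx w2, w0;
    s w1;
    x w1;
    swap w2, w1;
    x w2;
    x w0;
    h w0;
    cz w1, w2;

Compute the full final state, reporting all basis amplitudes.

After the circuit, the state carries amplitude sqrt(2)/2 on |000>, -sqrt(2)/2 on |100>, and 0 on every other basis state.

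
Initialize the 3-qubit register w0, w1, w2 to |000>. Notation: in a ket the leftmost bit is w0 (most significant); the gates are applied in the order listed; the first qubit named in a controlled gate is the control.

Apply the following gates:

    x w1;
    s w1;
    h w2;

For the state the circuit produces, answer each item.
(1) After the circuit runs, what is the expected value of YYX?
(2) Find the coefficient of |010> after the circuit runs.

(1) In the final state, YYX has expectation 0.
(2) The final state's coefficient on |010> equals sqrt(2)*I/2.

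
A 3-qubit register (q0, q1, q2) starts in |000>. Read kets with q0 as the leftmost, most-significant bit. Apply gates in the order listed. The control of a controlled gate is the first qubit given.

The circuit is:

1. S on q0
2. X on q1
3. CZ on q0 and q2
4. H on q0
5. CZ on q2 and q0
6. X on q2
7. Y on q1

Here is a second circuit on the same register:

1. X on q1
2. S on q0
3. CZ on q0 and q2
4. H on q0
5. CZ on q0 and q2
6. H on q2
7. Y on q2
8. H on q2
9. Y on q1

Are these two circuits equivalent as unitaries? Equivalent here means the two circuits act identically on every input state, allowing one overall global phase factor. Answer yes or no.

No: there is an input state on which the two circuits produce genuinely different outputs (not merely differing by a phase).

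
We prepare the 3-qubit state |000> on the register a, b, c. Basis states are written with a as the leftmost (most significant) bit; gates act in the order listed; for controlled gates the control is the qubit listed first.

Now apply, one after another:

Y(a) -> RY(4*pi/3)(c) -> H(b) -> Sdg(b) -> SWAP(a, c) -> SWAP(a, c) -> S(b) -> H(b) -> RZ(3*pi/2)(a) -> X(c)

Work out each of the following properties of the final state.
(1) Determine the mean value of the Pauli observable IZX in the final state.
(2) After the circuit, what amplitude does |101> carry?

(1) The observable IZX averages to -sqrt(3)/2.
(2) |101> carries amplitude exp(I*pi/4)/2 in the final state.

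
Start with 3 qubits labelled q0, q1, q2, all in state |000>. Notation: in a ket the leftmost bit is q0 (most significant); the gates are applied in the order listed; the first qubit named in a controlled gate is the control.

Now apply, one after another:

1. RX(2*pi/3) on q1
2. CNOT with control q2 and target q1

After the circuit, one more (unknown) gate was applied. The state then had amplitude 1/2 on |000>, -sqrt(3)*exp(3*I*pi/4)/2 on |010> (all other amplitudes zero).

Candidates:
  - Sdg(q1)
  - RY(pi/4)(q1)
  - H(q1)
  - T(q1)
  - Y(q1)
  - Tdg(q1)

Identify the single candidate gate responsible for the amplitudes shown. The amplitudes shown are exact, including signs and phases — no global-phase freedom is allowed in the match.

The applied gate was T(q1).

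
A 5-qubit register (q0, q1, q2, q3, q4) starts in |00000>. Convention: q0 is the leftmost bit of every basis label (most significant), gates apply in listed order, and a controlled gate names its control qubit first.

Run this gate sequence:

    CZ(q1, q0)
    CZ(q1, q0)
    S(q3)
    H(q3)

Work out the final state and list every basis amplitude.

After the circuit, the state carries amplitude sqrt(2)/2 on |00000>, sqrt(2)/2 on |00010>, and 0 on every other basis state. Key observation: gates 1-2 undo each other exactly, leaving only the rest of the circuit to track.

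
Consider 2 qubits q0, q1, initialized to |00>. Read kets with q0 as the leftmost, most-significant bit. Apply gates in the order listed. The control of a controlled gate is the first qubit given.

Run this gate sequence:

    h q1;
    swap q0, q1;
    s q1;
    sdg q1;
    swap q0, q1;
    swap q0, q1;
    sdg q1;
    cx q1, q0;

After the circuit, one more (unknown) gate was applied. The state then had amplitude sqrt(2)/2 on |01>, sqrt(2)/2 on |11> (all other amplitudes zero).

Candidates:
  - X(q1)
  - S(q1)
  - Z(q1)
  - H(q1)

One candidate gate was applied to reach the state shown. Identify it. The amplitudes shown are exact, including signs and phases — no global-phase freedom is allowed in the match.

It was X(q1) that produced the state shown. Key observation: the block from step 2 through step 5 cancels to the identity and can be dropped.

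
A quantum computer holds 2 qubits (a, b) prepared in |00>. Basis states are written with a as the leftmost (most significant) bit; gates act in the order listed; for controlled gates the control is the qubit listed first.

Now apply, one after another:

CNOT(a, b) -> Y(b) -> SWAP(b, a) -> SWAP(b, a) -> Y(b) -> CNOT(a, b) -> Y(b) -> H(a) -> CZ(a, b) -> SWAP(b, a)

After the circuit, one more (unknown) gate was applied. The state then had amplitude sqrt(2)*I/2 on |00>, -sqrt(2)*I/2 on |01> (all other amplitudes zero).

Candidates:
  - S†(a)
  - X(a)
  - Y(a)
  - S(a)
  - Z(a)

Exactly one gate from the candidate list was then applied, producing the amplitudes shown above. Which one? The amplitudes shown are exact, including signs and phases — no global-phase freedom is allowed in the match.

The unique candidate consistent with the amplitudes is X(a). Key observation: steps 1-6 multiply out to the identity, so the circuit reduces to the remaining gates.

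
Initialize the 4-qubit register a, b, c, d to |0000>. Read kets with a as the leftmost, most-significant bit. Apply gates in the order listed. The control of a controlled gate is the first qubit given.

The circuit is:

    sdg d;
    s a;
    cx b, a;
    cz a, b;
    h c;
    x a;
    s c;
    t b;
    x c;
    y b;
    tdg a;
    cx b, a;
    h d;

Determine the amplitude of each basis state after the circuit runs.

The resulting statevector has amplitude exp(3*I*pi/4)/2 on |0100>, exp(3*I*pi/4)/2 on |0101>, exp(I*pi/4)/2 on |0110>, exp(I*pi/4)/2 on |0111>, and 0 on every other basis state.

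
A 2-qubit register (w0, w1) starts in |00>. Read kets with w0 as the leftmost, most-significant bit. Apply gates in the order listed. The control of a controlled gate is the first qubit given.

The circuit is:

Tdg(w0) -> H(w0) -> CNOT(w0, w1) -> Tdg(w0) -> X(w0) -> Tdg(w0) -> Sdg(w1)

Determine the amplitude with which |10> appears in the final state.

The amplitude on |10> is -sqrt(2)*exp(3*I*pi/4)/2.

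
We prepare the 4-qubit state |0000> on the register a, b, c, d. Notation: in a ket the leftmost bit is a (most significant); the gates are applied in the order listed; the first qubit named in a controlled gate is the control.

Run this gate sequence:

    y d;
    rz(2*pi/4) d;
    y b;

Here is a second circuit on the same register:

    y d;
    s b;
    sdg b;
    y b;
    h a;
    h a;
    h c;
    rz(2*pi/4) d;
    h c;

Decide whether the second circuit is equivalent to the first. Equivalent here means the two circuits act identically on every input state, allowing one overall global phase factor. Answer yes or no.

Yes, they are equivalent — the unitaries differ by at most a global phase.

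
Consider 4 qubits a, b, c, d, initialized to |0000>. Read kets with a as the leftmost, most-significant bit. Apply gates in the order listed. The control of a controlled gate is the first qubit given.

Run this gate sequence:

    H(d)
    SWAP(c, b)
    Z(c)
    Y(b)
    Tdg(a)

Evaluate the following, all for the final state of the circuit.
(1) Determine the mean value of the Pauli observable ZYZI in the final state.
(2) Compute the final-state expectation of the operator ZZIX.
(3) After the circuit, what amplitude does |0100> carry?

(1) In the final state, ZYZI has expectation 0.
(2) In the final state, ZZIX has expectation -1.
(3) The amplitude on |0100> is sqrt(2)*I/2.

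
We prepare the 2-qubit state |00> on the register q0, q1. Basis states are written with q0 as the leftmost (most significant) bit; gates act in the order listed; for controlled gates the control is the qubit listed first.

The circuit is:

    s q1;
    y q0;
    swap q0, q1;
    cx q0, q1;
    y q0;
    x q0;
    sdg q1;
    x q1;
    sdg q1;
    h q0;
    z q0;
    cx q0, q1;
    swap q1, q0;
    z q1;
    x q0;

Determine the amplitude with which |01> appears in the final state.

The final state's coefficient on |01> equals sqrt(2)*I/2.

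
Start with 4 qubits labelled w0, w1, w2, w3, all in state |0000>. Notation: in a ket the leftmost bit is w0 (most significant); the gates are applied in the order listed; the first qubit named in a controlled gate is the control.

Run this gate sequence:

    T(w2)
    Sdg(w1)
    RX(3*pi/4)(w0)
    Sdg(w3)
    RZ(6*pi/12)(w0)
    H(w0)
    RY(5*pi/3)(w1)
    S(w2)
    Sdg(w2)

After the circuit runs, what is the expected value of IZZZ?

In the final state, IZZZ has expectation 1/2. Key observation: gates 8-9 undo each other exactly, leaving only the rest of the circuit to track.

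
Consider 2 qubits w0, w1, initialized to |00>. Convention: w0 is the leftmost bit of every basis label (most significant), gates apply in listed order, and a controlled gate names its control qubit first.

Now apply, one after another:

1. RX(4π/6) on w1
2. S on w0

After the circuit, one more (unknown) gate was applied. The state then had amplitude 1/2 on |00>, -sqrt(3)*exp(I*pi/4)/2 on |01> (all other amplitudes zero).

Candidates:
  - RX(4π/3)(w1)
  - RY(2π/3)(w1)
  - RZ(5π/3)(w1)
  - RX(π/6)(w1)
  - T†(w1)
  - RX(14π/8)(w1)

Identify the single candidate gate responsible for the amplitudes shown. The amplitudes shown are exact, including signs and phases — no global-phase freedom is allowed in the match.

The unique candidate consistent with the amplitudes is T†(w1).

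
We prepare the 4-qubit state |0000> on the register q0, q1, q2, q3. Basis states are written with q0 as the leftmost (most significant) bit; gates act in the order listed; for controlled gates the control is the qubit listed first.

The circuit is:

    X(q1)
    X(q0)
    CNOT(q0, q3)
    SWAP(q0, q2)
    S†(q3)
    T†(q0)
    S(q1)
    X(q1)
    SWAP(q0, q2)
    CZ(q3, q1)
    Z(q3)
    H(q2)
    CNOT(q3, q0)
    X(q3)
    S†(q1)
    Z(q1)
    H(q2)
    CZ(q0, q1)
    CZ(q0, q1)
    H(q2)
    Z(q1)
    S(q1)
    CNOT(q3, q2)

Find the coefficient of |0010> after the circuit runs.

The amplitude on |0010> is -sqrt(2)/2. Key observation: gates 15-22 undo each other exactly, leaving only the rest of the circuit to track.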